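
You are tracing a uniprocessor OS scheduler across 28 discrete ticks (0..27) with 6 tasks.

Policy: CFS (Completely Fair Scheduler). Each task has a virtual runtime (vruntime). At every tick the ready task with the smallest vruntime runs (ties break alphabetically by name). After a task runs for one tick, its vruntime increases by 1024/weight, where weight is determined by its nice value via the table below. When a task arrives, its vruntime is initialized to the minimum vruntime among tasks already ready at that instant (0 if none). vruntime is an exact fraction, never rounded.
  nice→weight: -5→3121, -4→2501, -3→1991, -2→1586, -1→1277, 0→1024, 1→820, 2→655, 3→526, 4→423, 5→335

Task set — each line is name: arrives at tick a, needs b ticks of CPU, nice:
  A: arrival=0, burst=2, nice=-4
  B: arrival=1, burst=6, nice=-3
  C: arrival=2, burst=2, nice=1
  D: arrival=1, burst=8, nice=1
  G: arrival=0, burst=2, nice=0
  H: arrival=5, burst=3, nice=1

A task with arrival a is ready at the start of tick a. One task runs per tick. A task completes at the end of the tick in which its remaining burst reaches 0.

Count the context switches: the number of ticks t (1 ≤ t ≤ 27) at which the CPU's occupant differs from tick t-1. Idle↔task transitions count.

t=0: vr[A=0 G=0] → run A
t=1: vr[A=1024/2501 B=0 D=0 G=0] → run B
t=2: vr[A=1024/2501 B=1024/1991 C=0 D=0 G=0] → run C
t=3: vr[A=1024/2501 B=1024/1991 C=256/205 D=0 G=0] → run D
t=4: vr[A=1024/2501 B=1024/1991 C=256/205 D=256/205 G=0] → run G
t=5: vr[A=1024/2501 B=1024/1991 C=256/205 D=256/205 G=1 H=1024/2501] → run A
t=6: vr[B=1024/1991 C=256/205 D=256/205 G=1 H=1024/2501] → run H
t=7: vr[B=1024/1991 C=256/205 D=256/205 G=1 H=20736/12505] → run B
t=8: vr[B=2048/1991 C=256/205 D=256/205 G=1 H=20736/12505] → run G
t=9: vr[B=2048/1991 C=256/205 D=256/205 H=20736/12505] → run B
t=10: vr[B=3072/1991 C=256/205 D=256/205 H=20736/12505] → run C
t=11: vr[B=3072/1991 D=256/205 H=20736/12505] → run D
t=12: vr[B=3072/1991 D=512/205 H=20736/12505] → run B
t=13: vr[B=4096/1991 D=512/205 H=20736/12505] → run H
t=14: vr[B=4096/1991 D=512/205 H=36352/12505] → run B
t=15: vr[B=5120/1991 D=512/205 H=36352/12505] → run D
t=16: vr[B=5120/1991 D=768/205 H=36352/12505] → run B
t=17: vr[D=768/205 H=36352/12505] → run H
t=18: vr[D=768/205] → run D
t=19: vr[D=1024/205] → run D
t=20: vr[D=256/41] → run D
t=21: vr[D=1536/205] → run D
t=22: vr[D=1792/205] → run D
t=23: (idle)
t=24: (idle)
t=25: (idle)
t=26: (idle)
t=27: (idle)

context switches = 19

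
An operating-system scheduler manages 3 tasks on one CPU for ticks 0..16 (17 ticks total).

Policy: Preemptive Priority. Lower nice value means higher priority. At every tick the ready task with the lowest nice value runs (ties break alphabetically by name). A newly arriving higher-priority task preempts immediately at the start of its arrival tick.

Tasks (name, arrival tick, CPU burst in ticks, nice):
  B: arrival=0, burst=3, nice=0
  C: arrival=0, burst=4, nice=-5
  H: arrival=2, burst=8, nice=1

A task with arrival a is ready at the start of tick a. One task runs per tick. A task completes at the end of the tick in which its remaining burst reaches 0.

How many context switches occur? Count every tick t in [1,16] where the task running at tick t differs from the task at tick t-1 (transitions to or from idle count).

t=0: ready={B,C} → run C
t=1: ready={B,C} → run C
t=2: ready={B,C,H} → run C
t=3: ready={B,C,H} → run C
t=4: ready={B,H} → run B
t=5: ready={B,H} → run B
t=6: ready={B,H} → run B
t=7: ready={H} → run H
t=8: ready={H} → run H
t=9: ready={H} → run H
t=10: ready={H} → run H
t=11: ready={H} → run H
t=12: ready={H} → run H
t=13: ready={H} → run H
t=14: ready={H} → run H
t=15: (idle)
t=16: (idle)

context switches = 3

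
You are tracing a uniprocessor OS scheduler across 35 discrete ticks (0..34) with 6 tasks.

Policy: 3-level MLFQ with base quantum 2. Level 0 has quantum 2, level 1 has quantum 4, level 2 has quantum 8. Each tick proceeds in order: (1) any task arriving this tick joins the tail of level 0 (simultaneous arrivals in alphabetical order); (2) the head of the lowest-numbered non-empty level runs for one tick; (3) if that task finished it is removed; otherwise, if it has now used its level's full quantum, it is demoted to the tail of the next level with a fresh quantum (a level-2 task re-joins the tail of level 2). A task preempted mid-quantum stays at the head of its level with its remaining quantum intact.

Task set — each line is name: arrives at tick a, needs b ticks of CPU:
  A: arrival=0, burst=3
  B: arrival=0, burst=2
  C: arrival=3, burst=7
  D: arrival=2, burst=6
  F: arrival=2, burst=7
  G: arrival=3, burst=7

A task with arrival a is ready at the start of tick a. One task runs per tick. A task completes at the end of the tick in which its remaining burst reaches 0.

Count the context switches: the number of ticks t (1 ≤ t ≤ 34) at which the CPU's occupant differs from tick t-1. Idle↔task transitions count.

t=0: L0/L1/L2 = AB/-/- → run A
t=1: L0/L1/L2 = AB/-/- → run A
t=2: L0/L1/L2 = BDF/A/- → run B
t=3: L0/L1/L2 = BDFCG/A/- → run B
t=4: L0/L1/L2 = DFCG/A/- → run D
t=5: L0/L1/L2 = DFCG/A/- → run D
t=6: L0/L1/L2 = FCG/AD/- → run F
t=7: L0/L1/L2 = FCG/AD/- → run F
t=8: L0/L1/L2 = CG/ADF/- → run C
t=9: L0/L1/L2 = CG/ADF/- → run C
t=10: L0/L1/L2 = G/ADFC/- → run G
t=11: L0/L1/L2 = G/ADFC/- → run G
t=12: L0/L1/L2 = -/ADFCG/- → run A
t=13: L0/L1/L2 = -/DFCG/- → run D
t=14: L0/L1/L2 = -/DFCG/- → run D
t=15: L0/L1/L2 = -/DFCG/- → run D
t=16: L0/L1/L2 = -/DFCG/- → run D
t=17: L0/L1/L2 = -/FCG/- → run F
t=18: L0/L1/L2 = -/FCG/- → run F
t=19: L0/L1/L2 = -/FCG/- → run F
t=20: L0/L1/L2 = -/FCG/- → run F
t=21: L0/L1/L2 = -/CG/F → run C
t=22: L0/L1/L2 = -/CG/F → run C
t=23: L0/L1/L2 = -/CG/F → run C
t=24: L0/L1/L2 = -/CG/F → run C
t=25: L0/L1/L2 = -/G/FC → run G
t=26: L0/L1/L2 = -/G/FC → run G
t=27: L0/L1/L2 = -/G/FC → run G
t=28: L0/L1/L2 = -/G/FC → run G
t=29: L0/L1/L2 = -/-/FCG → run F
t=30: L0/L1/L2 = -/-/CG → run C
t=31: L0/L1/L2 = -/-/G → run G
t=32: (idle)
t=33: (idle)
t=34: (idle)

context switches = 14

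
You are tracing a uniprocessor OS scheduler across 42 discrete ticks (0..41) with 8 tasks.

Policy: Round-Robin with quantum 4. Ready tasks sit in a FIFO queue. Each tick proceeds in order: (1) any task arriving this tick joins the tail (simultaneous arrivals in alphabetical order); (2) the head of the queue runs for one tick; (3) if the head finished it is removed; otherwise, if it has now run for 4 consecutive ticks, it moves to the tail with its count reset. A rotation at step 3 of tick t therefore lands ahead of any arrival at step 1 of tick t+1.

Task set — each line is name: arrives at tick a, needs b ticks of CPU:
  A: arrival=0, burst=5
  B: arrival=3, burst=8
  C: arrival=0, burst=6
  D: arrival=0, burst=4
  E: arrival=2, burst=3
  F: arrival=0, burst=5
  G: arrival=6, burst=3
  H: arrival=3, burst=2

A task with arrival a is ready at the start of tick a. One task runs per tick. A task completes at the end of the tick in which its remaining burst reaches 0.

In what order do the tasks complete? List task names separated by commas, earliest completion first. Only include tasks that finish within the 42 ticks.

t=0: queue=[A,C,D,F] q_used=0 → run A
t=1: queue=[A,C,D,F] q_used=1 → run A
t=2: queue=[A,C,D,F,E] q_used=2 → run A
t=3: queue=[A,C,D,F,E,B,H] q_used=3 → run A
t=4: queue=[C,D,F,E,B,H,A] q_used=0 → run C
t=5: queue=[C,D,F,E,B,H,A] q_used=1 → run C
t=6: queue=[C,D,F,E,B,H,A,G] q_used=2 → run C
t=7: queue=[C,D,F,E,B,H,A,G] q_used=3 → run C
t=8: queue=[D,F,E,B,H,A,G,C] q_used=0 → run D
t=9: queue=[D,F,E,B,H,A,G,C] q_used=1 → run D
t=10: queue=[D,F,E,B,H,A,G,C] q_used=2 → run D
t=11: queue=[D,F,E,B,H,A,G,C] q_used=3 → run D
t=12: queue=[F,E,B,H,A,G,C] q_used=0 → run F
t=13: queue=[F,E,B,H,A,G,C] q_used=1 → run F
t=14: queue=[F,E,B,H,A,G,C] q_used=2 → run F
t=15: queue=[F,E,B,H,A,G,C] q_used=3 → run F
t=16: queue=[E,B,H,A,G,C,F] q_used=0 → run E
t=17: queue=[E,B,H,A,G,C,F] q_used=1 → run E
t=18: queue=[E,B,H,A,G,C,F] q_used=2 → run E
t=19: queue=[B,H,A,G,C,F] q_used=0 → run B
t=20: queue=[B,H,A,G,C,F] q_used=1 → run B
t=21: queue=[B,H,A,G,C,F] q_used=2 → run B
t=22: queue=[B,H,A,G,C,F] q_used=3 → run B
t=23: queue=[H,A,G,C,F,B] q_used=0 → run H
t=24: queue=[H,A,G,C,F,B] q_used=1 → run H
t=25: queue=[A,G,C,F,B] q_used=0 → run A
t=26: queue=[G,C,F,B] q_used=0 → run G
t=27: queue=[G,C,F,B] q_used=1 → run G
t=28: queue=[G,C,F,B] q_used=2 → run G
t=29: queue=[C,F,B] q_used=0 → run C
t=30: queue=[C,F,B] q_used=1 → run C
t=31: queue=[F,B] q_used=0 → run F
t=32: queue=[B] q_used=0 → run B
t=33: queue=[B] q_used=1 → run B
t=34: queue=[B] q_used=2 → run B
t=35: queue=[B] q_used=3 → run B
t=36: (idle)
t=37: (idle)
t=38: (idle)
t=39: (idle)
t=40: (idle)
t=41: (idle)

completion order = D, E, H, A, G, C, F, B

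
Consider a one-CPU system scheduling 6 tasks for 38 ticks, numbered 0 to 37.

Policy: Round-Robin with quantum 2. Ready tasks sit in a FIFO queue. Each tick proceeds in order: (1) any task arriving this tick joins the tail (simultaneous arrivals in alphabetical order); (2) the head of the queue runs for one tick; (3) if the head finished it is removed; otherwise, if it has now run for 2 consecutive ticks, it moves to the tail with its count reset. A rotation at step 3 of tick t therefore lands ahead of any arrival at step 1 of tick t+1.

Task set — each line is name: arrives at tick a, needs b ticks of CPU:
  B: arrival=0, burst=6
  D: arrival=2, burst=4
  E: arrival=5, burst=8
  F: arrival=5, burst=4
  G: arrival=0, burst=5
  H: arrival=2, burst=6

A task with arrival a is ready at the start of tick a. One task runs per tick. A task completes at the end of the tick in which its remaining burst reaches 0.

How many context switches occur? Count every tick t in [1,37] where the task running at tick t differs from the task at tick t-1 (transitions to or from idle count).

t=0: queue=[B,G] q_used=0 → run B
t=1: queue=[B,G] q_used=1 → run B
t=2: queue=[G,B,D,H] q_used=0 → run G
t=3: queue=[G,B,D,H] q_used=1 → run G
t=4: queue=[B,D,H,G] q_used=0 → run B
t=5: queue=[B,D,H,G,E,F] q_used=1 → run B
t=6: queue=[D,H,G,E,F,B] q_used=0 → run D
t=7: queue=[D,H,G,E,F,B] q_used=1 → run D
t=8: queue=[H,G,E,F,B,D] q_used=0 → run H
t=9: queue=[H,G,E,F,B,D] q_used=1 → run H
t=10: queue=[G,E,F,B,D,H] q_used=0 → run G
t=11: queue=[G,E,F,B,D,H] q_used=1 → run G
t=12: queue=[E,F,B,D,H,G] q_used=0 → run E
t=13: queue=[E,F,B,D,H,G] q_used=1 → run E
t=14: queue=[F,B,D,H,G,E] q_used=0 → run F
t=15: queue=[F,B,D,H,G,E] q_used=1 → run F
t=16: queue=[B,D,H,G,E,F] q_used=0 → run B
t=17: queue=[B,D,H,G,E,F] q_used=1 → run B
t=18: queue=[D,H,G,E,F] q_used=0 → run D
t=19: queue=[D,H,G,E,F] q_used=1 → run D
t=20: queue=[H,G,E,F] q_used=0 → run H
t=21: queue=[H,G,E,F] q_used=1 → run H
t=22: queue=[G,E,F,H] q_used=0 → run G
t=23: queue=[E,F,H] q_used=0 → run E
t=24: queue=[E,F,H] q_used=1 → run E
t=25: queue=[F,H,E] q_used=0 → run F
t=26: queue=[F,H,E] q_used=1 → run F
t=27: queue=[H,E] q_used=0 → run H
t=28: queue=[H,E] q_used=1 → run H
t=29: queue=[E] q_used=0 → run E
t=30: queue=[E] q_used=1 → run E
t=31: queue=[E] q_used=0 → run E
t=32: queue=[E] q_used=1 → run E
t=33: (idle)
t=34: (idle)
t=35: (idle)
t=36: (idle)
t=37: (idle)

context switches = 16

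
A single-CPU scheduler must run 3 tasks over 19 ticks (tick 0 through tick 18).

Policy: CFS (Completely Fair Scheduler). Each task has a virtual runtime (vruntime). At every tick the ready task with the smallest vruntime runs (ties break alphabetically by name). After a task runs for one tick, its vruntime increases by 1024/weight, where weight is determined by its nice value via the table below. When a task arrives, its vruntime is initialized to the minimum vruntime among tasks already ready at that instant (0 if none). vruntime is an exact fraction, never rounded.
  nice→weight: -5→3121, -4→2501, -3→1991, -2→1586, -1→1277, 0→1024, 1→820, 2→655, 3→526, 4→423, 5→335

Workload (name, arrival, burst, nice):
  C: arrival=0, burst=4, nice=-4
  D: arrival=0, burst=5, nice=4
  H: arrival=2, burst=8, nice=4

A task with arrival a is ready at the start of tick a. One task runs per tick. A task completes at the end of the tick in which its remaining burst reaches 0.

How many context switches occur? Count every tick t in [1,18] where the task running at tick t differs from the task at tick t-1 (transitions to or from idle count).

t=0: vr[C=0 D=0] → run C
t=1: vr[C=1024/2501 D=0] → run D
t=2: vr[C=1024/2501 D=1024/423 H=1024/2501] → run C
t=3: vr[C=2048/2501 D=1024/423 H=1024/2501] → run H
t=4: vr[C=2048/2501 D=1024/423 H=2994176/1057923] → run C
t=5: vr[C=3072/2501 D=1024/423 H=2994176/1057923] → run C
t=6: vr[D=1024/423 H=2994176/1057923] → run D
t=7: vr[D=2048/423 H=2994176/1057923] → run H
t=8: vr[D=2048/423 H=5555200/1057923] → run D
t=9: vr[D=1024/141 H=5555200/1057923] → run H
t=10: vr[D=1024/141 H=2705408/352641] → run D
t=11: vr[D=4096/423 H=2705408/352641] → run H
t=12: vr[D=4096/423 H=10677248/1057923] → run D
t=13: vr[H=10677248/1057923] → run H
t=14: vr[H=13238272/1057923] → run H
t=15: vr[H=5266432/352641] → run H
t=16: vr[H=18360320/1057923] → run H
t=17: (idle)
t=18: (idle)

context switches = 13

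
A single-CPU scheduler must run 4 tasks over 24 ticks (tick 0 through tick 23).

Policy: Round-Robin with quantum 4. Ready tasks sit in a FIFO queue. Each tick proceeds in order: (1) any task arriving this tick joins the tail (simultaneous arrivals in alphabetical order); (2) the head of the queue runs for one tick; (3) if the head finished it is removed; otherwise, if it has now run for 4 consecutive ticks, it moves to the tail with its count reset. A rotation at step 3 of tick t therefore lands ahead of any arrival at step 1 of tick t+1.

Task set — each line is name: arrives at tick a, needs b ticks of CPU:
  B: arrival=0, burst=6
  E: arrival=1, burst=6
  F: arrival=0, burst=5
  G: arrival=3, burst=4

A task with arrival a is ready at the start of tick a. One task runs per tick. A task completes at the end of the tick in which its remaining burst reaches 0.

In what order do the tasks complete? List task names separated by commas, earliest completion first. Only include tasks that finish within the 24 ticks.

t=0: queue=[B,F] q_used=0 → run B
t=1: queue=[B,F,E] q_used=1 → run B
t=2: queue=[B,F,E] q_used=2 → run B
t=3: queue=[B,F,E,G] q_used=3 → run B
t=4: queue=[F,E,G,B] q_used=0 → run F
t=5: queue=[F,E,G,B] q_used=1 → run F
t=6: queue=[F,E,G,B] q_used=2 → run F
t=7: queue=[F,E,G,B] q_used=3 → run F
t=8: queue=[E,G,B,F] q_used=0 → run E
t=9: queue=[E,G,B,F] q_used=1 → run E
t=10: queue=[E,G,B,F] q_used=2 → run E
t=11: queue=[E,G,B,F] q_used=3 → run E
t=12: queue=[G,B,F,E] q_used=0 → run G
t=13: queue=[G,B,F,E] q_used=1 → run G
t=14: queue=[G,B,F,E] q_used=2 → run G
t=15: queue=[G,B,F,E] q_used=3 → run G
t=16: queue=[B,F,E] q_used=0 → run B
t=17: queue=[B,F,E] q_used=1 → run B
t=18: queue=[F,E] q_used=0 → run F
t=19: queue=[E] q_used=0 → run E
t=20: queue=[E] q_used=1 → run E
t=21: (idle)
t=22: (idle)
t=23: (idle)

completion order = G, B, F, E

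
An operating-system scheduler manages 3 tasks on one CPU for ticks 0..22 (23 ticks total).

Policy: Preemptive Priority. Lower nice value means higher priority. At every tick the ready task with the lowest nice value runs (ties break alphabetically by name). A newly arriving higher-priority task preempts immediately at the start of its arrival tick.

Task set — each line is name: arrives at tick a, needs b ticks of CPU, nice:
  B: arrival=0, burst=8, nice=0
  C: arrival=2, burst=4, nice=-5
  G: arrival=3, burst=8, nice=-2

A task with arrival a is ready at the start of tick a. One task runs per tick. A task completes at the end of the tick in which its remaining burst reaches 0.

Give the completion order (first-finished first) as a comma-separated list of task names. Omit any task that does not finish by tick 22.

completion order = C, G, B

t=0: ready={B} → run B
t=1: ready={B} → run B
t=2: ready={B,C} → run C
t=3: ready={B,C,G} → run C
t=4: ready={B,C,G} → run C
t=5: ready={B,C,G} → run C
t=6: ready={B,G} → run G
t=7: ready={B,G} → run G
t=8: ready={B,G} → run G
t=9: ready={B,G} → run G
t=10: ready={B,G} → run G
t=11: ready={B,G} → run G
t=12: ready={B,G} → run G
t=13: ready={B,G} → run G
t=14: ready={B} → run B
t=15: ready={B} → run B
t=16: ready={B} → run B
t=17: ready={B} → run B
t=18: ready={B} → run B
t=19: ready={B} → run B
t=20: (idle)
t=21: (idle)
t=22: (idle)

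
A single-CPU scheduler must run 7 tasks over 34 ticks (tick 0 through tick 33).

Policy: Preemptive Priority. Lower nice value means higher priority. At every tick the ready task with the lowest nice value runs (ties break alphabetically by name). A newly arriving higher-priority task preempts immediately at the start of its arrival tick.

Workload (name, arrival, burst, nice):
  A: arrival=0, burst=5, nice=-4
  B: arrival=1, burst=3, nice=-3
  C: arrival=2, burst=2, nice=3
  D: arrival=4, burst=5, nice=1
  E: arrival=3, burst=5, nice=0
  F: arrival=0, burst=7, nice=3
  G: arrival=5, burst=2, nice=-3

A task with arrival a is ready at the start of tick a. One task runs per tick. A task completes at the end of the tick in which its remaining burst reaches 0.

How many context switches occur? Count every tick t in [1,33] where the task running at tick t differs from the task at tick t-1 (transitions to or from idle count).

t=0: ready={A,F} → run A
t=1: ready={A,B,F} → run A
t=2: ready={A,B,C,F} → run A
t=3: ready={A,B,C,E,F} → run A
t=4: ready={A,B,C,D,E,F} → run A
t=5: ready={B,C,D,E,F,G} → run B
t=6: ready={B,C,D,E,F,G} → run B
t=7: ready={B,C,D,E,F,G} → run B
t=8: ready={C,D,E,F,G} → run G
t=9: ready={C,D,E,F,G} → run G
t=10: ready={C,D,E,F} → run E
t=11: ready={C,D,E,F} → run E
t=12: ready={C,D,E,F} → run E
t=13: ready={C,D,E,F} → run E
t=14: ready={C,D,E,F} → run E
t=15: ready={C,D,F} → run D
t=16: ready={C,D,F} → run D
t=17: ready={C,D,F} → run D
t=18: ready={C,D,F} → run D
t=19: ready={C,D,F} → run D
t=20: ready={C,F} → run C
t=21: ready={C,F} → run C
t=22: ready={F} → run F
t=23: ready={F} → run F
t=24: ready={F} → run F
t=25: ready={F} → run F
t=26: ready={F} → run F
t=27: ready={F} → run F
t=28: ready={F} → run F
t=29: (idle)
t=30: (idle)
t=31: (idle)
t=32: (idle)
t=33: (idle)

context switches = 7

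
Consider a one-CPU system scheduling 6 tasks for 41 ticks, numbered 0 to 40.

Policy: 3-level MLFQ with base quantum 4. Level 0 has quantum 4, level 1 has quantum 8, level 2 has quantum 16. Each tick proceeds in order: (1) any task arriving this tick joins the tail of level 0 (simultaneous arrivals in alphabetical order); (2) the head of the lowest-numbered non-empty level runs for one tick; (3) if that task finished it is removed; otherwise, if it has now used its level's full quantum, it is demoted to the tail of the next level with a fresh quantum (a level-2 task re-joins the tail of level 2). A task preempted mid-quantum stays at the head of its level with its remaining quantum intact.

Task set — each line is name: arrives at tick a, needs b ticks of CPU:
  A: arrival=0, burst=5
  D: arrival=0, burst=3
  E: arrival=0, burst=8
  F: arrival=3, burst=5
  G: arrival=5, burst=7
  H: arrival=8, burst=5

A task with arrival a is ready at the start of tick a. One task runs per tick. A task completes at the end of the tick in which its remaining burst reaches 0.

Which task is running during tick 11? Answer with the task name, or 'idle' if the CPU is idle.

running at tick 11 = F

t=0: L0/L1/L2 = ADE/-/- → run A
t=1: L0/L1/L2 = ADE/-/- → run A
t=2: L0/L1/L2 = ADE/-/- → run A
t=3: L0/L1/L2 = ADEF/-/- → run A
t=4: L0/L1/L2 = DEF/A/- → run D
t=5: L0/L1/L2 = DEFG/A/- → run D
t=6: L0/L1/L2 = DEFG/A/- → run D
t=7: L0/L1/L2 = EFG/A/- → run E
t=8: L0/L1/L2 = EFGH/A/- → run E
t=9: L0/L1/L2 = EFGH/A/- → run E
t=10: L0/L1/L2 = EFGH/A/- → run E
t=11: L0/L1/L2 = FGH/AE/- → run F
t=12: L0/L1/L2 = FGH/AE/- → run F
t=13: L0/L1/L2 = FGH/AE/- → run F
t=14: L0/L1/L2 = FGH/AE/- → run F
t=15: L0/L1/L2 = GH/AEF/- → run G
t=16: L0/L1/L2 = GH/AEF/- → run G
t=17: L0/L1/L2 = GH/AEF/- → run G
t=18: L0/L1/L2 = GH/AEF/- → run G
t=19: L0/L1/L2 = H/AEFG/- → run H
t=20: L0/L1/L2 = H/AEFG/- → run H
t=21: L0/L1/L2 = H/AEFG/- → run H
t=22: L0/L1/L2 = H/AEFG/- → run H
t=23: L0/L1/L2 = -/AEFGH/- → run A
t=24: L0/L1/L2 = -/EFGH/- → run E
t=25: L0/L1/L2 = -/EFGH/- → run E
t=26: L0/L1/L2 = -/EFGH/- → run E
t=27: L0/L1/L2 = -/EFGH/- → run E
t=28: L0/L1/L2 = -/FGH/- → run F
t=29: L0/L1/L2 = -/GH/- → run G
t=30: L0/L1/L2 = -/GH/- → run G
t=31: L0/L1/L2 = -/GH/- → run G
t=32: L0/L1/L2 = -/H/- → run H
t=33: (idle)
t=34: (idle)
t=35: (idle)
t=36: (idle)
t=37: (idle)
t=38: (idle)
t=39: (idle)
t=40: (idle)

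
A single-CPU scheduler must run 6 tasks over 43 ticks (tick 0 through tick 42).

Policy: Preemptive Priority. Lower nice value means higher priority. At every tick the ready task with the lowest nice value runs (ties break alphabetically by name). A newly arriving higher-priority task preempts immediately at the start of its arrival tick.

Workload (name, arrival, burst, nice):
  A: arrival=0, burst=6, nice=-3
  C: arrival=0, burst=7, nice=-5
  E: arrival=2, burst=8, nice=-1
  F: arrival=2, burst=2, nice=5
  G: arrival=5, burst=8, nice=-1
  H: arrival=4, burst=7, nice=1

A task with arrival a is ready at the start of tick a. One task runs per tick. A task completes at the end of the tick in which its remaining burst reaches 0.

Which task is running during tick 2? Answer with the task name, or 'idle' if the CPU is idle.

running at tick 2 = C

t=0: ready={A,C} → run C
t=1: ready={A,C} → run C
t=2: ready={A,C,E,F} → run C
t=3: ready={A,C,E,F} → run C
t=4: ready={A,C,E,F,H} → run C
t=5: ready={A,C,E,F,G,H} → run C
t=6: ready={A,C,E,F,G,H} → run C
t=7: ready={A,E,F,G,H} → run A
t=8: ready={A,E,F,G,H} → run A
t=9: ready={A,E,F,G,H} → run A
t=10: ready={A,E,F,G,H} → run A
t=11: ready={A,E,F,G,H} → run A
t=12: ready={A,E,F,G,H} → run A
t=13: ready={E,F,G,H} → run E
t=14: ready={E,F,G,H} → run E
t=15: ready={E,F,G,H} → run E
t=16: ready={E,F,G,H} → run E
t=17: ready={E,F,G,H} → run E
t=18: ready={E,F,G,H} → run E
t=19: ready={E,F,G,H} → run E
t=20: ready={E,F,G,H} → run E
t=21: ready={F,G,H} → run G
t=22: ready={F,G,H} → run G
t=23: ready={F,G,H} → run G
t=24: ready={F,G,H} → run G
t=25: ready={F,G,H} → run G
t=26: ready={F,G,H} → run G
t=27: ready={F,G,H} → run G
t=28: ready={F,G,H} → run G
t=29: ready={F,H} → run H
t=30: ready={F,H} → run H
t=31: ready={F,H} → run H
t=32: ready={F,H} → run H
t=33: ready={F,H} → run H
t=34: ready={F,H} → run H
t=35: ready={F,H} → run H
t=36: ready={F} → run F
t=37: ready={F} → run F
t=38: (idle)
t=39: (idle)
t=40: (idle)
t=41: (idle)
t=42: (idle)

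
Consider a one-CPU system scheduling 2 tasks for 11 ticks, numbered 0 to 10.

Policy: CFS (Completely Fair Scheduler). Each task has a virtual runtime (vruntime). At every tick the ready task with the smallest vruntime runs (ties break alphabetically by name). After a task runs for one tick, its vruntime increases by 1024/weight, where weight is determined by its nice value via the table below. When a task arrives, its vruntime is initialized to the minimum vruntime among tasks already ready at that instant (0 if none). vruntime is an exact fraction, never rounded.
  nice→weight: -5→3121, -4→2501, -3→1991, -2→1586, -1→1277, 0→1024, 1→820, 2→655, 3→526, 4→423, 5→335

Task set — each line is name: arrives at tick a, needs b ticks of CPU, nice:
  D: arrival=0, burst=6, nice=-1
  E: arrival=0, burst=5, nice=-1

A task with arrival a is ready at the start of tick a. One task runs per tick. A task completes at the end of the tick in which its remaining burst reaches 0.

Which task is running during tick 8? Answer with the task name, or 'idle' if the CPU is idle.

t=0: vr[D=0 E=0] → run D
t=1: vr[D=1024/1277 E=0] → run E
t=2: vr[D=1024/1277 E=1024/1277] → run D
t=3: vr[D=2048/1277 E=1024/1277] → run E
t=4: vr[D=2048/1277 E=2048/1277] → run D
t=5: vr[D=3072/1277 E=2048/1277] → run E
t=6: vr[D=3072/1277 E=3072/1277] → run D
t=7: vr[D=4096/1277 E=3072/1277] → run E
t=8: vr[D=4096/1277 E=4096/1277] → run D
t=9: vr[D=5120/1277 E=4096/1277] → run E
t=10: vr[D=5120/1277] → run D

running at tick 8 = D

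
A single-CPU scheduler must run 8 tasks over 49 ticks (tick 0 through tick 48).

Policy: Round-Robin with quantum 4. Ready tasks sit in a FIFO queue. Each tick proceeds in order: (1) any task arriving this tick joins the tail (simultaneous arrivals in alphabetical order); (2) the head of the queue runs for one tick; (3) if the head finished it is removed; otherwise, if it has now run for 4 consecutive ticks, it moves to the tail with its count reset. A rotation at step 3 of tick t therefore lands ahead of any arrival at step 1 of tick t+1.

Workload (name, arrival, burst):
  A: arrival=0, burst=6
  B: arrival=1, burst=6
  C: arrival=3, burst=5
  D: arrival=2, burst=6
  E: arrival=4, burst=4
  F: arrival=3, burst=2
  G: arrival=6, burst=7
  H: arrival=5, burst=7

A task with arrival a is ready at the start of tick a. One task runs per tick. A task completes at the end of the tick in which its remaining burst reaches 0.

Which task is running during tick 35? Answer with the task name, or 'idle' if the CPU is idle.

running at tick 35 = D

t=0: queue=[A] q_used=0 → run A
t=1: queue=[A,B] q_used=1 → run A
t=2: queue=[A,B,D] q_used=2 → run A
t=3: queue=[A,B,D,C,F] q_used=3 → run A
t=4: queue=[B,D,C,F,A,E] q_used=0 → run B
t=5: queue=[B,D,C,F,A,E,H] q_used=1 → run B
t=6: queue=[B,D,C,F,A,E,H,G] q_used=2 → run B
t=7: queue=[B,D,C,F,A,E,H,G] q_used=3 → run B
t=8: queue=[D,C,F,A,E,H,G,B] q_used=0 → run D
t=9: queue=[D,C,F,A,E,H,G,B] q_used=1 → run D
t=10: queue=[D,C,F,A,E,H,G,B] q_used=2 → run D
t=11: queue=[D,C,F,A,E,H,G,B] q_used=3 → run D
t=12: queue=[C,F,A,E,H,G,B,D] q_used=0 → run C
t=13: queue=[C,F,A,E,H,G,B,D] q_used=1 → run C
t=14: queue=[C,F,A,E,H,G,B,D] q_used=2 → run C
t=15: queue=[C,F,A,E,H,G,B,D] q_used=3 → run C
t=16: queue=[F,A,E,H,G,B,D,C] q_used=0 → run F
t=17: queue=[F,A,E,H,G,B,D,C] q_used=1 → run F
t=18: queue=[A,E,H,G,B,D,C] q_used=0 → run A
t=19: queue=[A,E,H,G,B,D,C] q_used=1 → run A
t=20: queue=[E,H,G,B,D,C] q_used=0 → run E
t=21: queue=[E,H,G,B,D,C] q_used=1 → run E
t=22: queue=[E,H,G,B,D,C] q_used=2 → run E
t=23: queue=[E,H,G,B,D,C] q_used=3 → run E
t=24: queue=[H,G,B,D,C] q_used=0 → run H
t=25: queue=[H,G,B,D,C] q_used=1 → run H
t=26: queue=[H,G,B,D,C] q_used=2 → run H
t=27: queue=[H,G,B,D,C] q_used=3 → run H
t=28: queue=[G,B,D,C,H] q_used=0 → run G
t=29: queue=[G,B,D,C,H] q_used=1 → run G
t=30: queue=[G,B,D,C,H] q_used=2 → run G
t=31: queue=[G,B,D,C,H] q_used=3 → run G
t=32: queue=[B,D,C,H,G] q_used=0 → run B
t=33: queue=[B,D,C,H,G] q_used=1 → run B
t=34: queue=[D,C,H,G] q_used=0 → run D
t=35: queue=[D,C,H,G] q_used=1 → run D
t=36: queue=[C,H,G] q_used=0 → run C
t=37: queue=[H,G] q_used=0 → run H
t=38: queue=[H,G] q_used=1 → run H
t=39: queue=[H,G] q_used=2 → run H
t=40: queue=[G] q_used=0 → run G
t=41: queue=[G] q_used=1 → run G
t=42: queue=[G] q_used=2 → run G
t=43: (idle)
t=44: (idle)
t=45: (idle)
t=46: (idle)
t=47: (idle)
t=48: (idle)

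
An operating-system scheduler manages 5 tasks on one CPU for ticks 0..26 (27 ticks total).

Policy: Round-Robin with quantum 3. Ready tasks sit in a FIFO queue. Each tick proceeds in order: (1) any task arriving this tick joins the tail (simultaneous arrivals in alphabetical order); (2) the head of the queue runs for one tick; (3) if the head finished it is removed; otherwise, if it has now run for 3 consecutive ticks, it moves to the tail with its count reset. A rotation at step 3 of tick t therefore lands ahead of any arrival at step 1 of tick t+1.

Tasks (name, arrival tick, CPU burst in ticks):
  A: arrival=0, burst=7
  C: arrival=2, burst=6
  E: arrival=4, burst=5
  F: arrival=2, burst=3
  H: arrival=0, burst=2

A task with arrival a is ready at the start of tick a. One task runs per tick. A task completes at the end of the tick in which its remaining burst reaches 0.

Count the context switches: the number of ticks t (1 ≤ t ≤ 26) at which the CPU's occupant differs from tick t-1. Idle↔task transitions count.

context switches = 9

t=0: queue=[A,H] q_used=0 → run A
t=1: queue=[A,H] q_used=1 → run A
t=2: queue=[A,H,C,F] q_used=2 → run A
t=3: queue=[H,C,F,A] q_used=0 → run H
t=4: queue=[H,C,F,A,E] q_used=1 → run H
t=5: queue=[C,F,A,E] q_used=0 → run C
t=6: queue=[C,F,A,E] q_used=1 → run C
t=7: queue=[C,F,A,E] q_used=2 → run C
t=8: queue=[F,A,E,C] q_used=0 → run F
t=9: queue=[F,A,E,C] q_used=1 → run F
t=10: queue=[F,A,E,C] q_used=2 → run F
t=11: queue=[A,E,C] q_used=0 → run A
t=12: queue=[A,E,C] q_used=1 → run A
t=13: queue=[A,E,C] q_used=2 → run A
t=14: queue=[E,C,A] q_used=0 → run E
t=15: queue=[E,C,A] q_used=1 → run E
t=16: queue=[E,C,A] q_used=2 → run E
t=17: queue=[C,A,E] q_used=0 → run C
t=18: queue=[C,A,E] q_used=1 → run C
t=19: queue=[C,A,E] q_used=2 → run C
t=20: queue=[A,E] q_used=0 → run A
t=21: queue=[E] q_used=0 → run E
t=22: queue=[E] q_used=1 → run E
t=23: (idle)
t=24: (idle)
t=25: (idle)
t=26: (idle)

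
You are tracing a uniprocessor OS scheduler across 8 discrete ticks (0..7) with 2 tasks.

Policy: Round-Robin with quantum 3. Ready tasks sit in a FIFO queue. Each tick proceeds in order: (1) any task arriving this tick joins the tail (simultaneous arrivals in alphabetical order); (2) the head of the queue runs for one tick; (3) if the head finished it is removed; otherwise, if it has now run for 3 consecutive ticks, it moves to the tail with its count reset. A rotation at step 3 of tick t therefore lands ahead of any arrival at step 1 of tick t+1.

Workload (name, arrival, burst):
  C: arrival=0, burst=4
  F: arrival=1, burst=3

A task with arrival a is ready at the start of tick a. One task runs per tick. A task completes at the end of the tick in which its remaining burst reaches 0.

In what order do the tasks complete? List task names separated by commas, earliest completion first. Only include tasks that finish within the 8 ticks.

t=0: queue=[C] q_used=0 → run C
t=1: queue=[C,F] q_used=1 → run C
t=2: queue=[C,F] q_used=2 → run C
t=3: queue=[F,C] q_used=0 → run F
t=4: queue=[F,C] q_used=1 → run F
t=5: queue=[F,C] q_used=2 → run F
t=6: queue=[C] q_used=0 → run C
t=7: (idle)

completion order = F, C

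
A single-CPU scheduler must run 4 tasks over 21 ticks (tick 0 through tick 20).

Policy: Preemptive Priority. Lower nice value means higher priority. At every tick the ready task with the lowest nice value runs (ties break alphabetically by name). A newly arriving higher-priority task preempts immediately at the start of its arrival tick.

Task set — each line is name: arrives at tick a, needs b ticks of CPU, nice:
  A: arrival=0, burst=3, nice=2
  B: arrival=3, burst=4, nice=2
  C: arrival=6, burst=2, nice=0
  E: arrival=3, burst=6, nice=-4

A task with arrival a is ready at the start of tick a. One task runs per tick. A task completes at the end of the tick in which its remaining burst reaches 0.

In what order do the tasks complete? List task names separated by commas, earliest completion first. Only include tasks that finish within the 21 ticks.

completion order = A, E, C, B

t=0: ready={A} → run A
t=1: ready={A} → run A
t=2: ready={A} → run A
t=3: ready={B,E} → run E
t=4: ready={B,E} → run E
t=5: ready={B,E} → run E
t=6: ready={B,C,E} → run E
t=7: ready={B,C,E} → run E
t=8: ready={B,C,E} → run E
t=9: ready={B,C} → run C
t=10: ready={B,C} → run C
t=11: ready={B} → run B
t=12: ready={B} → run B
t=13: ready={B} → run B
t=14: ready={B} → run B
t=15: (idle)
t=16: (idle)
t=17: (idle)
t=18: (idle)
t=19: (idle)
t=20: (idle)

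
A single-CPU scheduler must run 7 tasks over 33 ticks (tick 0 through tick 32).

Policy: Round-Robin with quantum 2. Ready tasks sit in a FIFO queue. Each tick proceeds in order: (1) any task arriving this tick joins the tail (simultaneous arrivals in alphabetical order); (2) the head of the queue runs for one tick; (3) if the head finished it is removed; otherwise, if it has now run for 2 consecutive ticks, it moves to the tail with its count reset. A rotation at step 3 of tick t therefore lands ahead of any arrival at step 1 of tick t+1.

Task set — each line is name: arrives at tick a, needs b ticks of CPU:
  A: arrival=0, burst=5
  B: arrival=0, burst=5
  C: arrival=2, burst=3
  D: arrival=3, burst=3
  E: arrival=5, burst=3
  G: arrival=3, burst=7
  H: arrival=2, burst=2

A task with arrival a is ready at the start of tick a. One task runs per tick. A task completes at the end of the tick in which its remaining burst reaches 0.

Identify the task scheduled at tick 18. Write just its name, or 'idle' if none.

running at tick 18 = A

t=0: queue=[A,B] q_used=0 → run A
t=1: queue=[A,B] q_used=1 → run A
t=2: queue=[B,A,C,H] q_used=0 → run B
t=3: queue=[B,A,C,H,D,G] q_used=1 → run B
t=4: queue=[A,C,H,D,G,B] q_used=0 → run A
t=5: queue=[A,C,H,D,G,B,E] q_used=1 → run A
t=6: queue=[C,H,D,G,B,E,A] q_used=0 → run C
t=7: queue=[C,H,D,G,B,E,A] q_used=1 → run C
t=8: queue=[H,D,G,B,E,A,C] q_used=0 → run H
t=9: queue=[H,D,G,B,E,A,C] q_used=1 → run H
t=10: queue=[D,G,B,E,A,C] q_used=0 → run D
t=11: queue=[D,G,B,E,A,C] q_used=1 → run D
t=12: queue=[G,B,E,A,C,D] q_used=0 → run G
t=13: queue=[G,B,E,A,C,D] q_used=1 → run G
t=14: queue=[B,E,A,C,D,G] q_used=0 → run B
t=15: queue=[B,E,A,C,D,G] q_used=1 → run B
t=16: queue=[E,A,C,D,G,B] q_used=0 → run E
t=17: queue=[E,A,C,D,G,B] q_used=1 → run E
t=18: queue=[A,C,D,G,B,E] q_used=0 → run A
t=19: queue=[C,D,G,B,E] q_used=0 → run C
t=20: queue=[D,G,B,E] q_used=0 → run D
t=21: queue=[G,B,E] q_used=0 → run G
t=22: queue=[G,B,E] q_used=1 → run G
t=23: queue=[B,E,G] q_used=0 → run B
t=24: queue=[E,G] q_used=0 → run E
t=25: queue=[G] q_used=0 → run G
t=26: queue=[G] q_used=1 → run G
t=27: queue=[G] q_used=0 → run G
t=28: (idle)
t=29: (idle)
t=30: (idle)
t=31: (idle)
t=32: (idle)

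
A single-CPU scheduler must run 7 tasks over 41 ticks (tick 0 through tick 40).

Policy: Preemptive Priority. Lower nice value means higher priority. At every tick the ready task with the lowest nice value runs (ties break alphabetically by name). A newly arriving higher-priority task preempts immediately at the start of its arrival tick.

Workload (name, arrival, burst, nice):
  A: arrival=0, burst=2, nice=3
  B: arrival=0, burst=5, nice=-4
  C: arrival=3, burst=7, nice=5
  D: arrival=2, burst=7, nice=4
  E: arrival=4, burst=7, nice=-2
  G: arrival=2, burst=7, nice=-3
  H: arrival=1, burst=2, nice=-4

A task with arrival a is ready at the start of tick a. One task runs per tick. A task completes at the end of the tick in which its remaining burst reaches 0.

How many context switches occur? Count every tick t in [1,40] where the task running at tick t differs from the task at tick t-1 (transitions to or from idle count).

t=0: ready={A,B} → run B
t=1: ready={A,B,H} → run B
t=2: ready={A,B,D,G,H} → run B
t=3: ready={A,B,C,D,G,H} → run B
t=4: ready={A,B,C,D,E,G,H} → run B
t=5: ready={A,C,D,E,G,H} → run H
t=6: ready={A,C,D,E,G,H} → run H
t=7: ready={A,C,D,E,G} → run G
t=8: ready={A,C,D,E,G} → run G
t=9: ready={A,C,D,E,G} → run G
t=10: ready={A,C,D,E,G} → run G
t=11: ready={A,C,D,E,G} → run G
t=12: ready={A,C,D,E,G} → run G
t=13: ready={A,C,D,E,G} → run G
t=14: ready={A,C,D,E} → run E
t=15: ready={A,C,D,E} → run E
t=16: ready={A,C,D,E} → run E
t=17: ready={A,C,D,E} → run E
t=18: ready={A,C,D,E} → run E
t=19: ready={A,C,D,E} → run E
t=20: ready={A,C,D,E} → run E
t=21: ready={A,C,D} → run A
t=22: ready={A,C,D} → run A
t=23: ready={C,D} → run D
t=24: ready={C,D} → run D
t=25: ready={C,D} → run D
t=26: ready={C,D} → run D
t=27: ready={C,D} → run D
t=28: ready={C,D} → run D
t=29: ready={C,D} → run D
t=30: ready={C} → run C
t=31: ready={C} → run C
t=32: ready={C} → run C
t=33: ready={C} → run C
t=34: ready={C} → run C
t=35: ready={C} → run C
t=36: ready={C} → run C
t=37: (idle)
t=38: (idle)
t=39: (idle)
t=40: (idle)

context switches = 7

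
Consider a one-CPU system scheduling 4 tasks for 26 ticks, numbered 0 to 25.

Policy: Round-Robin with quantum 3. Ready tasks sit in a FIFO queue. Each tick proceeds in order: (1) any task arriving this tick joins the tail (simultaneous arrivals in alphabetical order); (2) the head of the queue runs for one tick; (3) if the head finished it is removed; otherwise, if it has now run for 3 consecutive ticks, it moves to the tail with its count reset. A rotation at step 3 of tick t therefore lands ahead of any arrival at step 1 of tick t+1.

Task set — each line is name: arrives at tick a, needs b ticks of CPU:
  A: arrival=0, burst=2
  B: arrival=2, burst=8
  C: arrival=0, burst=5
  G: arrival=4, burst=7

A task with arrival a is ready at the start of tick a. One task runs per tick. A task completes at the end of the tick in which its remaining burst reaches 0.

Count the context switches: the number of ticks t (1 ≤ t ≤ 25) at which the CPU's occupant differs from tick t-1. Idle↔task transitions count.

t=0: queue=[A,C] q_used=0 → run A
t=1: queue=[A,C] q_used=1 → run A
t=2: queue=[C,B] q_used=0 → run C
t=3: queue=[C,B] q_used=1 → run C
t=4: queue=[C,B,G] q_used=2 → run C
t=5: queue=[B,G,C] q_used=0 → run B
t=6: queue=[B,G,C] q_used=1 → run B
t=7: queue=[B,G,C] q_used=2 → run B
t=8: queue=[G,C,B] q_used=0 → run G
t=9: queue=[G,C,B] q_used=1 → run G
t=10: queue=[G,C,B] q_used=2 → run G
t=11: queue=[C,B,G] q_used=0 → run C
t=12: queue=[C,B,G] q_used=1 → run C
t=13: queue=[B,G] q_used=0 → run B
t=14: queue=[B,G] q_used=1 → run B
t=15: queue=[B,G] q_used=2 → run B
t=16: queue=[G,B] q_used=0 → run G
t=17: queue=[G,B] q_used=1 → run G
t=18: queue=[G,B] q_used=2 → run G
t=19: queue=[B,G] q_used=0 → run B
t=20: queue=[B,G] q_used=1 → run B
t=21: queue=[G] q_used=0 → run G
t=22: (idle)
t=23: (idle)
t=24: (idle)
t=25: (idle)

context switches = 9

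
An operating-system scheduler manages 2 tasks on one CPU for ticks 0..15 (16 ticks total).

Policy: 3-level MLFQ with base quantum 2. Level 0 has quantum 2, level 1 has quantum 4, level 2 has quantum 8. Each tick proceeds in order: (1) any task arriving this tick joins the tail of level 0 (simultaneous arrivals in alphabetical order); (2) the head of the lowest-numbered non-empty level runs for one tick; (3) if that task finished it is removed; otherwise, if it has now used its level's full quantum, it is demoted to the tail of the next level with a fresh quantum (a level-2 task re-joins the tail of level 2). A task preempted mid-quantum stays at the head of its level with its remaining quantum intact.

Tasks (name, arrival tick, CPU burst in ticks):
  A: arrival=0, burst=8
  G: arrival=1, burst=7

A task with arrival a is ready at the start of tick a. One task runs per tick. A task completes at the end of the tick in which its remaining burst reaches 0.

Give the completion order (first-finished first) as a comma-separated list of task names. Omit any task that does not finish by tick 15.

t=0: L0/L1/L2 = A/-/- → run A
t=1: L0/L1/L2 = AG/-/- → run A
t=2: L0/L1/L2 = G/A/- → run G
t=3: L0/L1/L2 = G/A/- → run G
t=4: L0/L1/L2 = -/AG/- → run A
t=5: L0/L1/L2 = -/AG/- → run A
t=6: L0/L1/L2 = -/AG/- → run A
t=7: L0/L1/L2 = -/AG/- → run A
t=8: L0/L1/L2 = -/G/A → run G
t=9: L0/L1/L2 = -/G/A → run G
t=10: L0/L1/L2 = -/G/A → run G
t=11: L0/L1/L2 = -/G/A → run G
t=12: L0/L1/L2 = -/-/AG → run A
t=13: L0/L1/L2 = -/-/AG → run A
t=14: L0/L1/L2 = -/-/G → run G
t=15: (idle)

completion order = A, G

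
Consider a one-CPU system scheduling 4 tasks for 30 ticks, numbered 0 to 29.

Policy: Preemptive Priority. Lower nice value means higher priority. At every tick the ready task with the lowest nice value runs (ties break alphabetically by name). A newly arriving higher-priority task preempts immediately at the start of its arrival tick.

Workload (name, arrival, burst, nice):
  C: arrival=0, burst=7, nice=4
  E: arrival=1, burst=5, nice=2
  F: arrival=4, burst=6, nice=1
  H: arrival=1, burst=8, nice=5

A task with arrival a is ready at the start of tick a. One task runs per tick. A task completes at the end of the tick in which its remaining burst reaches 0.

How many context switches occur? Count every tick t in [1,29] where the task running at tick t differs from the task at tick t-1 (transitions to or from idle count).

t=0: ready={C} → run C
t=1: ready={C,E,H} → run E
t=2: ready={C,E,H} → run E
t=3: ready={C,E,H} → run E
t=4: ready={C,E,F,H} → run F
t=5: ready={C,E,F,H} → run F
t=6: ready={C,E,F,H} → run F
t=7: ready={C,E,F,H} → run F
t=8: ready={C,E,F,H} → run F
t=9: ready={C,E,F,H} → run F
t=10: ready={C,E,H} → run E
t=11: ready={C,E,H} → run E
t=12: ready={C,H} → run C
t=13: ready={C,H} → run C
t=14: ready={C,H} → run C
t=15: ready={C,H} → run C
t=16: ready={C,H} → run C
t=17: ready={C,H} → run C
t=18: ready={H} → run H
t=19: ready={H} → run H
t=20: ready={H} → run H
t=21: ready={H} → run H
t=22: ready={H} → run H
t=23: ready={H} → run H
t=24: ready={H} → run H
t=25: ready={H} → run H
t=26: (idle)
t=27: (idle)
t=28: (idle)
t=29: (idle)

context switches = 6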